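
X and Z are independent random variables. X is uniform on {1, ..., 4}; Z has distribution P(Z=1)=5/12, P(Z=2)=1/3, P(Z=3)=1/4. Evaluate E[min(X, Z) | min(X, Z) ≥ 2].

16/7

P(min(X, Z) ≥ 2) = 7/16.
Summing min(X,Z)·P(x,y) over outcomes with min(X, Z) ≥ 2 gives 1.
E[min(X, Z) | min(X, Z) ≥ 2] = (1) / (7/16) = 16/7.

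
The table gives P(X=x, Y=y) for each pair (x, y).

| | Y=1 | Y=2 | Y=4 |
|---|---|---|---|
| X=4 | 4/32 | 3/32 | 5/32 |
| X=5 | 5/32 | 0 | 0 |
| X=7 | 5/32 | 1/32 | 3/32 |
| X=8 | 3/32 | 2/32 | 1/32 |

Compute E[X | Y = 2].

P(Y = 2) = 3/16.
Σ X·P over the event = 4·(3/32) + 7·(1/32) + 8·(2/32) = 35/32.
E[X | Y = 2] = (35/32) / (3/16) = 35/6.

35/6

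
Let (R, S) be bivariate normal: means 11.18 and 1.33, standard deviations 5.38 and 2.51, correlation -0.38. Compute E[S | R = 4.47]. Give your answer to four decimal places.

2.5196

E[S | R=x] = μ_S + ρ(σ_S/σ_R)(x − μ_R) for jointly normal variables.
E[S | R=4.47] = 1.33 + (-0.38)·(2.51/5.38)·(4.47 − (11.18)) = 1.33 + (-0.17729)·(-6.71) = 2.5196.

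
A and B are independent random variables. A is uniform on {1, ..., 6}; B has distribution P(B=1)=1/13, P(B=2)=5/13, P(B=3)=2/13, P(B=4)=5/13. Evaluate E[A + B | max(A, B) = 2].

38/11

P(max(A, B) = 2) = 11/78.
Summing (A+B)·P(x,y) over outcomes with max(A, B) = 2 gives 19/39.
E[A + B | max(A, B) = 2] = (19/39) / (11/78) = 38/11.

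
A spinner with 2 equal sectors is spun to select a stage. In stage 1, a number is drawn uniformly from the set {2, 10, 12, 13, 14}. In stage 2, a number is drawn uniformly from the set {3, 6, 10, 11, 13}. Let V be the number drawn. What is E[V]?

47/5

E[V | stage 1] = (2+10+12+13+14)/5 = 51/5.
E[V | stage 2] = (3+6+10+11+13)/5 = 43/5.
By the law of total expectation,
E[V] = (1/2)·(51/5) + (1/2)·(43/5) = 47/5.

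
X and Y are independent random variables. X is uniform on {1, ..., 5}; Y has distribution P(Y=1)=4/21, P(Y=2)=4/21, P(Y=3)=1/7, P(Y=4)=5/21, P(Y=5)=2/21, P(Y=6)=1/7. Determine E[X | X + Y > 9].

37/8

P(X + Y > 9) = 8/105.
Summing X·P(x,y) over outcomes with X + Y > 9 gives 37/105.
E[X | X + Y > 9] = (37/105) / (8/105) = 37/8.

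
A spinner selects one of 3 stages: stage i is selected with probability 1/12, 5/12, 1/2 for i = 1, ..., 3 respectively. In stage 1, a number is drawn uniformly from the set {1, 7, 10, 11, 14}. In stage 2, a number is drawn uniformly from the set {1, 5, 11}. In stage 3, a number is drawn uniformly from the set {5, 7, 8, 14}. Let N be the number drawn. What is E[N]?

1319/180

E[N | stage 1] = (1+7+10+11+14)/5 = 43/5.
E[N | stage 2] = (1+5+11)/3 = 17/3.
E[N | stage 3] = (5+7+8+14)/4 = 17/2.
E[N] = (1/12)·(43/5) + (5/12)·(17/3) + (1/2)·(17/2) = 1319/180.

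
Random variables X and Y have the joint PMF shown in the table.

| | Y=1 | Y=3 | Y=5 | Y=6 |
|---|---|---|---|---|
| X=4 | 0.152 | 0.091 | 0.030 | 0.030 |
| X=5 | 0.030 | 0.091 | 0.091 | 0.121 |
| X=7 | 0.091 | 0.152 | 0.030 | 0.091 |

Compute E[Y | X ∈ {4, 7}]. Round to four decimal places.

P(X ∈ {4, 7}) = 0.667.
Σ Y·P over the event = 1·(0.152) + 3·(0.091) + 5·(0.030) + 6·(0.030) + 1·(0.091) + 3·(0.152) + 5·(0.030) + 6·(0.091) = 1.998.
E[Y | X ∈ {4, 7}] = (1.998) / (0.667) = 2.9955.

2.9955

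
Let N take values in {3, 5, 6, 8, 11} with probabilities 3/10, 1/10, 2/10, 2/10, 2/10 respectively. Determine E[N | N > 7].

19/2

P(N > 7) = 2/5.
Σ over the event: 8·1/5 + 11·1/5 = 19/5.
E[N | N > 7] = (19/5) / (2/5) = 19/2.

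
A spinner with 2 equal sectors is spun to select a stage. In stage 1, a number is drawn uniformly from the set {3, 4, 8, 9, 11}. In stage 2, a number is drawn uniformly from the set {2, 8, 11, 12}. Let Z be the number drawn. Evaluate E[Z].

E[Z | stage 1] = (3+4+8+9+11)/5 = 7.
E[Z | stage 2] = (2+8+11+12)/4 = 33/4.
E[Z] = (1/2)·(7) + (1/2)·(33/4) = 61/8.

61/8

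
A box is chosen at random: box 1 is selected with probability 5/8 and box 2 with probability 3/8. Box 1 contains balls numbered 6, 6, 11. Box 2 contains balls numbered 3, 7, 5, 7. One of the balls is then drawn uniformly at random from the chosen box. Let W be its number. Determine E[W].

E[W | box 1] = (6+6+11)/3 = 23/3.
E[W | box 2] = (3+7+5+7)/4 = 11/2.
E[W] = (5/8)·(23/3) + (3/8)·(11/2) = 329/48.

329/48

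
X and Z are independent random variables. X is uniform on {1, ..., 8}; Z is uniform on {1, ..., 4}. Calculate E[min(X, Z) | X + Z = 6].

2

Outcomes with X + Z = 6: (2,4), (3,3), (4,2), (5,1), each with probability 1/32.
E[min(X, Z) | X + Z = 6] = (2 + 3 + 2 + 1) / 4 = 2.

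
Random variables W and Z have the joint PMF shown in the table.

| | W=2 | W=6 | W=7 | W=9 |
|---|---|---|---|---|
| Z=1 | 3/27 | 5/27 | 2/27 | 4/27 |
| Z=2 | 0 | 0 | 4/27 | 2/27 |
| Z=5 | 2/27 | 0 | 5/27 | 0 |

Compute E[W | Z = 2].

23/3

P(Z = 2) = 2/9.
Σ W·P over the event = 7·(4/27) + 9·(2/27) = 46/27.
E[W | Z = 2] = (46/27) / (2/9) = 23/3.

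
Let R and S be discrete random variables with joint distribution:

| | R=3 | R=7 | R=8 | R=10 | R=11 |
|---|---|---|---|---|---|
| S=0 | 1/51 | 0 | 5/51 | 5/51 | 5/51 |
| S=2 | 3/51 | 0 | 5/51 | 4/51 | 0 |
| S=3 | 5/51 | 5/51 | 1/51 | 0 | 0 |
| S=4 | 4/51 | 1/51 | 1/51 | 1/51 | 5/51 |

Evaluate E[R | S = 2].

89/12

P(S = 2) = 4/17.
Σ R·P over the event = 3·(3/51) + 8·(5/51) + 10·(4/51) = 89/51.
E[R | S = 2] = (89/51) / (4/17) = 89/12.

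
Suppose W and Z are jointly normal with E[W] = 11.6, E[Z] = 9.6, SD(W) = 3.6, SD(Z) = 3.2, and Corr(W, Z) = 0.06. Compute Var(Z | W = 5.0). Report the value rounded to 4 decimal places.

10.2031

Var(Z | W=x) = (1 − ρ²)·σ_Z².
Var(Z | W=5.0) = (3.2)²·(1 − (0.06)²) = 10.24·0.9964 = 10.2031.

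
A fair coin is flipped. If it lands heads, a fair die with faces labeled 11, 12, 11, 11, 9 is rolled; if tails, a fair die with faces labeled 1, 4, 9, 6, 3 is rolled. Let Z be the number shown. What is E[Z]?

E[Z | heads] = (11+12+11+11+9)/5 = 54/5.
E[Z | tails] = (1+4+9+6+3)/5 = 23/5.
E[Z] = (1/2)·(54/5) + (1/2)·(23/5) = 77/10.

77/10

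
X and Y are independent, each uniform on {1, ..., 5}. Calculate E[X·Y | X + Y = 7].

11

P(X + Y = 7) = 4/25.
Summing XY·P(x,y) over outcomes with X + Y = 7 gives 44/25.
E[X·Y | X + Y = 7] = (44/25) / (4/25) = 11.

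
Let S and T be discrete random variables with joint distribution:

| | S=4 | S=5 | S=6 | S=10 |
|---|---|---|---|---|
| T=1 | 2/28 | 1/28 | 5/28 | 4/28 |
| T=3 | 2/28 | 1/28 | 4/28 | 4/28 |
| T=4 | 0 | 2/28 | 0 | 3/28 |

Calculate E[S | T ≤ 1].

P(T ≤ 1) = 3/7.
Σ S·P over the event = 4·(2/28) + 5·(1/28) + 6·(5/28) + 10·(4/28) = 83/28.
E[S | T ≤ 1] = (83/28) / (3/7) = 83/12.

83/12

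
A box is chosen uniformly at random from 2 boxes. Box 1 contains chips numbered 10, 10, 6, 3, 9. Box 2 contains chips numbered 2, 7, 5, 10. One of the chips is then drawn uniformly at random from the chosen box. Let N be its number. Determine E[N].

E[N | box 1] = (10+10+6+3+9)/5 = 38/5.
E[N | box 2] = (2+7+5+10)/4 = 6.
By the law of total expectation,
E[N] = (1/2)·(38/5) + (1/2)·(6) = 34/5.

34/5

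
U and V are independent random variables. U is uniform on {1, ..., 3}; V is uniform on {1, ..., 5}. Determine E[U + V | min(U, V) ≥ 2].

Outcomes with min(U, V) ≥ 2: (2,2), (2,3), (2,4), (2,5), (3,2), (3,3), (3,4), (3,5), each with probability 1/15.
E[U + V | min(U, V) ≥ 2] = (4 + 5 + 6 + 7 + 5 + 6 + 7 + 8) / 8 = 6.

6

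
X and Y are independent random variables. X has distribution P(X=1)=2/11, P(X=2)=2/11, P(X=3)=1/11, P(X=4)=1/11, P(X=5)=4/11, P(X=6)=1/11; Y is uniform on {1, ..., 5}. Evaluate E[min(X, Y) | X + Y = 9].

23/6

P(X + Y = 9) = 6/55.
Summing min(X,Y)·P(x,y) over outcomes with X + Y = 9 gives 23/55.
E[min(X, Y) | X + Y = 9] = (23/55) / (6/55) = 23/6.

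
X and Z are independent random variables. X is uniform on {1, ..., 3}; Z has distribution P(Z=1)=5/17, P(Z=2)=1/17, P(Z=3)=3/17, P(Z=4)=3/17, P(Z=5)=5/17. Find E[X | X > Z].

28/11

P(X > Z) = 11/51.
Summing X·P(x,y) over outcomes with X > Z gives 28/51.
E[X | X > Z] = (28/51) / (11/51) = 28/11.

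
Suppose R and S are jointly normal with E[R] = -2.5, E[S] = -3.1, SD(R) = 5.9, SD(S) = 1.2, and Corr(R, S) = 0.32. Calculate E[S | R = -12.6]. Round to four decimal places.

-3.7574

For a bivariate normal, E[S | R=x] = μ_S + ρ·(σ_S/σ_R)·(x − μ_R).
E[S | R=-12.6] = -3.1 + (0.32)·(1.2/5.9)·(-12.6 − (-2.5)) = -3.1 + (0.065085)·(-10.1) = -3.7574.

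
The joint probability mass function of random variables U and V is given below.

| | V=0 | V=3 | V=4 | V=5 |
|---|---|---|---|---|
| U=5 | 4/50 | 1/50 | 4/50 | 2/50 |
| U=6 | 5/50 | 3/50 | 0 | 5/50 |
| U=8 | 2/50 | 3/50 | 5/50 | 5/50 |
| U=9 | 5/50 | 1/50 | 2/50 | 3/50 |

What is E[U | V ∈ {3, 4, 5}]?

P(V ∈ {3, 4, 5}) = 17/25.
Summing U·P(U=x,V=y) over the conditioning event gives 241/50.
E[U | V ∈ {3, 4, 5}] = (241/50) / (17/25) = 241/34.

241/34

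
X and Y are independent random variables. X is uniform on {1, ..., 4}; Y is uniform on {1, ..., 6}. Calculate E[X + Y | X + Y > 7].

26/3

P(X + Y > 7) = 1/4.
Summing (X+Y)·P(x,y) over outcomes with X + Y > 7 gives 13/6.
E[X + Y | X + Y > 7] = (13/6) / (1/4) = 26/3.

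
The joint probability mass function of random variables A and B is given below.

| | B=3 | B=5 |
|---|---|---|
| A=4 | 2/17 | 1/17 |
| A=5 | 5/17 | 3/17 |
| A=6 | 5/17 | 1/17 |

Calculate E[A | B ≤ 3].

P(B ≤ 3) = 12/17.
Σ A·P over the event = 4·(2/17) + 5·(5/17) + 6·(5/17) = 63/17.
E[A | B ≤ 3] = (63/17) / (12/17) = 21/4.

21/4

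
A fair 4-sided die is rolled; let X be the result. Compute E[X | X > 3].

4

Given X > 3, X is equally likely to be any of {4}.
E[X | X > 3] = (4) / 1 = 4.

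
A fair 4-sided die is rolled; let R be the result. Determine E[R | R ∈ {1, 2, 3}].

2

P(R ∈ {1, 2, 3}) = 3/4.
Σ over the event: 1·1/4 + 2·1/4 + 3·1/4 = 3/2.
E[R | R ∈ {1, 2, 3}] = (3/2) / (3/4) = 2.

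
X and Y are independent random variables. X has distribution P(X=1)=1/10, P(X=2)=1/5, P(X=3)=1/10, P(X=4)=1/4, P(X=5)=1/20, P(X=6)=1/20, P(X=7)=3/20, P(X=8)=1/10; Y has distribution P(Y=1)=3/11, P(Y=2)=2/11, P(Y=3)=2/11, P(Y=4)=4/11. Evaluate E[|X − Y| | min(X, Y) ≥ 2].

P(min(X, Y) ≥ 2) = 36/55.
Summing |X−Y|·P(x,y) over outcomes with min(X, Y) ≥ 2 gives 71/55.
E[|X − Y| | min(X, Y) ≥ 2] = (71/55) / (36/55) = 71/36.

71/36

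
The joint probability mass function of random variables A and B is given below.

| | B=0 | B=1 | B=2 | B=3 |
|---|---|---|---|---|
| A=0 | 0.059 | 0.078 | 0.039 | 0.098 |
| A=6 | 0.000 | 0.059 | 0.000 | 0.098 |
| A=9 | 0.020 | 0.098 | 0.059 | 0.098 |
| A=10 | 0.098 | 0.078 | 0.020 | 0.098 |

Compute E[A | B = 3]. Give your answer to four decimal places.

P(B = 3) = 0.392.
Σ A·P over the event = 0·(0.098) + 6·(0.098) + 9·(0.098) + 10·(0.098) = 2.450.
E[A | B = 3] = (2.450) / (0.392) = 6.2500.

6.2500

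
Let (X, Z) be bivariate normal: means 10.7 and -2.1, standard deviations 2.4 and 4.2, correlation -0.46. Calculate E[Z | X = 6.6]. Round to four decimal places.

E[Z | X=x] = μ_Z + ρ(σ_Z/σ_X)(x − μ_X) for jointly normal variables.
E[Z | X=6.6] = -2.1 + (-0.46)·(4.2/2.4)·(6.6 − (10.7)) = -2.1 + (-0.805)·(-4.1) = 1.2005.

1.2005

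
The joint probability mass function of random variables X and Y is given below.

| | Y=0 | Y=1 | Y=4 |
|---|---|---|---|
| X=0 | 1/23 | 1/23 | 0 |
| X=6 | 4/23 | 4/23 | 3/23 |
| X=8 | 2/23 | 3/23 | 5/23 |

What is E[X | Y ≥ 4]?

P(Y ≥ 4) = 8/23.
Summing X·P(X=x,Y=y) over the conditioning event gives 58/23.
E[X | Y ≥ 4] = (58/23) / (8/23) = 29/4.

29/4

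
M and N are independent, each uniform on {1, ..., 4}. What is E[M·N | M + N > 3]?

P(M + N > 3) = 13/16.
Summing MN·P(x,y) over outcomes with M + N > 3 gives 95/16.
E[M·N | M + N > 3] = (95/16) / (13/16) = 95/13.

95/13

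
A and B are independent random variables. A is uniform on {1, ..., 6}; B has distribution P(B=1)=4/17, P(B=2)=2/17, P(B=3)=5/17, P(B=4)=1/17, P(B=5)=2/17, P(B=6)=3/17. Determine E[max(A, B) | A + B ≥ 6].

119/23

P(A + B ≥ 6) = 23/34.
Summing max(A,B)·P(x,y) over outcomes with A + B ≥ 6 gives 7/2.
E[max(A, B) | A + B ≥ 6] = (7/2) / (23/34) = 119/23.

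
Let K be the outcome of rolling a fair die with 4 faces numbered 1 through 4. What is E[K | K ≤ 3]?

Given K ≤ 3, K is equally likely to be any of {1, 2, 3}.
E[K | K ≤ 3] = (1 + 2 + 3) / 3 = 2.

2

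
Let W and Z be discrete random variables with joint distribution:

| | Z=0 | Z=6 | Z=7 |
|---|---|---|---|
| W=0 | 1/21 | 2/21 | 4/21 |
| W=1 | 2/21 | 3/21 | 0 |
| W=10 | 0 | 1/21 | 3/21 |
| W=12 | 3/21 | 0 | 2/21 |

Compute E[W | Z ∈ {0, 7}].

P(Z ∈ {0, 7}) = 5/7.
Summing W·P(W=x,Z=y) over the conditioning event gives 92/21.
E[W | Z ∈ {0, 7}] = (92/21) / (5/7) = 92/15.

92/15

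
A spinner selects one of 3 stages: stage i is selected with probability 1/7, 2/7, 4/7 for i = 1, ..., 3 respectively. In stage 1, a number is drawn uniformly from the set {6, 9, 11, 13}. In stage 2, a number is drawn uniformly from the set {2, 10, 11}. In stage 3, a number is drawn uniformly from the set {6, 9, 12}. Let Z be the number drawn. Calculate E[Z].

E[Z | stage 1] = (6+9+11+13)/4 = 39/4.
E[Z | stage 2] = (2+10+11)/3 = 23/3.
E[Z | stage 3] = (6+9+12)/3 = 9.
E[Z] = (1/7)·(39/4) + (2/7)·(23/3) + (4/7)·(9) = 733/84.

733/84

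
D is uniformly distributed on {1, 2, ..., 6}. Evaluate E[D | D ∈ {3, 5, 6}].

P(D ∈ {3, 5, 6}) = 1/2.
Σ over the event: 3·1/6 + 5·1/6 + 6·1/6 = 7/3.
E[D | D ∈ {3, 5, 6}] = (7/3) / (1/2) = 14/3.

14/3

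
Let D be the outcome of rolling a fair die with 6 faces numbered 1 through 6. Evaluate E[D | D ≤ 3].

Given D ≤ 3, D is equally likely to be any of {1, 2, 3}.
E[D | D ≤ 3] = (1 + 2 + 3) / 3 = 2.

2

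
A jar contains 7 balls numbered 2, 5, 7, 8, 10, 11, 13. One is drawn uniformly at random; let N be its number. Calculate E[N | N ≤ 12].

P(N ≤ 12) = 6/7.
Σ over the event: 2·1/7 + 5·1/7 + 7·1/7 + 8·1/7 + 10·1/7 + 11·1/7 = 43/7.
E[N | N ≤ 12] = (43/7) / (6/7) = 43/6.

43/6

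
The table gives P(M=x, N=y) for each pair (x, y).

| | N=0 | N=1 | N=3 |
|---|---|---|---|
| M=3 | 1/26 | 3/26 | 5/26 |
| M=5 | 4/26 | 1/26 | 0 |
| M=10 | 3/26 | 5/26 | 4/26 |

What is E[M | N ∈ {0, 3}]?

108/17

P(N ∈ {0, 3}) = 17/26.
Summing M·P(M=x,N=y) over the conditioning event gives 54/13.
E[M | N ∈ {0, 3}] = (54/13) / (17/26) = 108/17.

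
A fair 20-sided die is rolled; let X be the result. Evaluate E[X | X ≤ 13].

7

P(X ≤ 13) = 13/20.
E[X | X ≤ 13] = (91/20) / (13/20) = 7.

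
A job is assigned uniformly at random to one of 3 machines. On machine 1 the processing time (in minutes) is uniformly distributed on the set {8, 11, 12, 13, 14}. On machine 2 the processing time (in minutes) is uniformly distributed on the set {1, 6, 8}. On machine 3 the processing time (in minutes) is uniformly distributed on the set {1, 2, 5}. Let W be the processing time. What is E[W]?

E[W | machine 1] = (8+11+12+13+14)/5 = 58/5.
E[W | machine 2] = (1+6+8)/3 = 5.
E[W | machine 3] = (1+2+5)/3 = 8/3.
E[W] = (1/3)·(58/5) + (1/3)·(5) + (1/3)·(8/3) = 289/45.

289/45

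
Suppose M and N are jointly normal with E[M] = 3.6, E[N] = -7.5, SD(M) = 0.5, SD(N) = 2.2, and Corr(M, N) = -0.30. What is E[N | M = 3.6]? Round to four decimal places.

For a bivariate normal, E[N | M=x] = μ_N + ρ·(σ_N/σ_M)·(x − μ_M).
E[N | M=3.6] = -7.5 + (-0.30)·(2.2/0.5)·(3.6 − (3.6)) = -7.5 + (-1.32)·(0) = -7.5000.

-7.5000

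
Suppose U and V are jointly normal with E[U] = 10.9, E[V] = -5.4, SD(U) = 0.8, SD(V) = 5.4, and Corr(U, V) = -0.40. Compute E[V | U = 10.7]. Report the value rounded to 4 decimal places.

-4.8600

E[V | U=x] = μ_V + ρ(σ_V/σ_U)(x − μ_U) for jointly normal variables.
E[V | U=10.7] = -5.4 + (-0.40)·(5.4/0.8)·(10.7 − (10.9)) = -5.4 + (-2.7)·(-0.2) = -4.8600.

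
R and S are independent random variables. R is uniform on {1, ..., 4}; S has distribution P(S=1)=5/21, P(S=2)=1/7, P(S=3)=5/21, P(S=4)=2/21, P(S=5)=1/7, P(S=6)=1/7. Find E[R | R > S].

43/13

P(R > S) = 13/42.
Summing R·P(x,y) over outcomes with R > S gives 43/42.
E[R | R > S] = (43/42) / (13/42) = 43/13.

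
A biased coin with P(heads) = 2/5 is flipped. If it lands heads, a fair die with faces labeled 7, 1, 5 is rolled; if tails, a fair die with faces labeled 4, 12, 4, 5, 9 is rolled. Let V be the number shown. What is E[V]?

436/75

E[V | heads] = (7+1+5)/3 = 13/3.
E[V | tails] = (4+12+4+5+9)/5 = 34/5.
By the law of total expectation,
E[V] = (2/5)·(13/3) + (3/5)·(34/5) = 436/75.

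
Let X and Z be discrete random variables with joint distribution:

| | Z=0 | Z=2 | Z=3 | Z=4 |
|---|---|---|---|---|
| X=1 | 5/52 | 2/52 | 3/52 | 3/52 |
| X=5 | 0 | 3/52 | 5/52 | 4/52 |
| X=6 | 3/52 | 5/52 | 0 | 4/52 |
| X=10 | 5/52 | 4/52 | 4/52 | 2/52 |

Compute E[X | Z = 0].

73/13

P(Z = 0) = 1/4.
Σ X·P over the event = 1·(5/52) + 6·(3/52) + 10·(5/52) = 73/52.
E[X | Z = 0] = (73/52) / (1/4) = 73/13.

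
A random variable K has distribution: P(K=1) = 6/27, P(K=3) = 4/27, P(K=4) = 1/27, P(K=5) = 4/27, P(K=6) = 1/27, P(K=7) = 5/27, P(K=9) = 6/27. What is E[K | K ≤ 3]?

P(K ≤ 3) = 10/27.
Σ over the event: 1·2/9 + 3·4/27 = 2/3.
E[K | K ≤ 3] = (2/3) / (10/27) = 9/5.

9/5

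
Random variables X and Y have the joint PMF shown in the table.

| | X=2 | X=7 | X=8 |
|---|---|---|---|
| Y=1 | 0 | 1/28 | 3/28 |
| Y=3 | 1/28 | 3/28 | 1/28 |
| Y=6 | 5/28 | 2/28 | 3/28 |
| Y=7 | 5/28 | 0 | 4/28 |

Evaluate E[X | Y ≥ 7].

P(Y ≥ 7) = 9/28.
Σ X·P over the event = 2·(5/28) + 8·(4/28) = 3/2.
E[X | Y ≥ 7] = (3/2) / (9/28) = 14/3.

14/3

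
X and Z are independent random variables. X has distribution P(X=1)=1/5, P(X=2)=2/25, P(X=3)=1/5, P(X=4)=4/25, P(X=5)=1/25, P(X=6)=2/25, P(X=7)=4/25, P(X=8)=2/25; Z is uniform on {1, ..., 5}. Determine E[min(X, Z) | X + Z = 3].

P(X + Z = 3) = 7/125.
Summing min(X,Z)·P(x,y) over outcomes with X + Z = 3 gives 7/125.
E[min(X, Z) | X + Z = 3] = (7/125) / (7/125) = 1.

1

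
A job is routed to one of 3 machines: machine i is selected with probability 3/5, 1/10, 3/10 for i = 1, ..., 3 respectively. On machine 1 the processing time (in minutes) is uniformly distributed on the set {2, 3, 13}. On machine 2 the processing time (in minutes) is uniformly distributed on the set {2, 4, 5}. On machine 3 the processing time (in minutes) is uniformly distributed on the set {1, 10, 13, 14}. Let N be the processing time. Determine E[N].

E[N | machine 1] = (2+3+13)/3 = 6.
E[N | machine 2] = (2+4+5)/3 = 11/3.
E[N | machine 3] = (1+10+13+14)/4 = 19/2.
By the law of total expectation,
E[N] = (3/5)·(6) + (1/10)·(11/3) + (3/10)·(19/2) = 409/60.

409/60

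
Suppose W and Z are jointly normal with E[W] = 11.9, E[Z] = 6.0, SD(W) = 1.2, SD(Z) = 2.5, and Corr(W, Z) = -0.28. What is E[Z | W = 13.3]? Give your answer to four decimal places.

For a bivariate normal, E[Z | W=x] = μ_Z + ρ·(σ_Z/σ_W)·(x − μ_W).
E[Z | W=13.3] = 6.0 + (-0.28)·(2.5/1.2)·(13.3 − (11.9)) = 6.0 + (-0.58333)·(1.4) = 5.1833.

5.1833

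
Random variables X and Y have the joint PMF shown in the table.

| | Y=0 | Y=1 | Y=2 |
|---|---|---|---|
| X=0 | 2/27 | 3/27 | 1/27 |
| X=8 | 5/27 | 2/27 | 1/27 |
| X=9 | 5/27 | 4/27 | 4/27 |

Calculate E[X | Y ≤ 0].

P(Y ≤ 0) = 4/9.
Σ X·P over the event = 0·(2/27) + 8·(5/27) + 9·(5/27) = 85/27.
E[X | Y ≤ 0] = (85/27) / (4/9) = 85/12.

85/12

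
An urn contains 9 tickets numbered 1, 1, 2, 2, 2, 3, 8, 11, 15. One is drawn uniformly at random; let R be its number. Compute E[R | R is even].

7/2

P(R is even) = 4/9.
Σ over the event: 2·1/3 + 8·1/9 = 14/9.
E[R | R is even] = (14/9) / (4/9) = 7/2.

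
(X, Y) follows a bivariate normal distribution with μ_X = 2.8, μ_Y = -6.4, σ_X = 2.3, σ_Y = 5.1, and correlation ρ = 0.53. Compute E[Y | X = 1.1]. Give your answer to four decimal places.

-8.3979

The regression of Y on X has slope ρ·σ_Y/σ_X and passes through (μ_X, μ_Y).
E[Y | X=1.1] = -6.4 + (0.53)·(5.1/2.3)·(1.1 − (2.8)) = -6.4 + (1.17522)·(-1.7) = -8.3979.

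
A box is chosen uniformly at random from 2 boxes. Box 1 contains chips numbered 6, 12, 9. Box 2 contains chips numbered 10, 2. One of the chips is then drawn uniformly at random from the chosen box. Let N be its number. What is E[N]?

15/2

E[N | box 1] = (6+12+9)/3 = 9.
E[N | box 2] = (10+2)/2 = 6.
By the law of total expectation,
E[N] = (1/2)·(9) + (1/2)·(6) = 15/2.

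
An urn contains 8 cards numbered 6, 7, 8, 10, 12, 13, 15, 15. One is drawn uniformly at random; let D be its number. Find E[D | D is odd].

25/2

P(D is odd) = 1/2.
Σ over the event: 7·1/8 + 13·1/8 + 15·1/4 = 25/4.
E[D | D is odd] = (25/4) / (1/2) = 25/2.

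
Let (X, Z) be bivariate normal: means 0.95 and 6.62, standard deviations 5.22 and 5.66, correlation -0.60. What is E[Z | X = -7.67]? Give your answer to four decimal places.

The regression of Z on X has slope ρ·σ_Z/σ_X and passes through (μ_X, μ_Z).
E[Z | X=-7.67] = 6.62 + (-0.60)·(5.66/5.22)·(-7.67 − (0.95)) = 6.62 + (-0.650575)·(-8.62) = 12.2280.

12.2280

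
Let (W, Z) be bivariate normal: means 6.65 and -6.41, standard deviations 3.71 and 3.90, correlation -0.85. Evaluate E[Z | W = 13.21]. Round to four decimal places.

E[Z | W=x] = μ_Z + ρ(σ_Z/σ_W)(x − μ_W) for jointly normal variables.
E[Z | W=13.21] = -6.41 + (-0.85)·(3.90/3.71)·(13.21 − (6.65)) = -6.41 + (-0.89353)·(6.56) = -12.2716.

-12.2716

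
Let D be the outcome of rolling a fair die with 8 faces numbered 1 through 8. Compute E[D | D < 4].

Given D < 4, D is equally likely to be any of {1, 2, 3}.
E[D | D < 4] = (1 + 2 + 3) / 3 = 2.

2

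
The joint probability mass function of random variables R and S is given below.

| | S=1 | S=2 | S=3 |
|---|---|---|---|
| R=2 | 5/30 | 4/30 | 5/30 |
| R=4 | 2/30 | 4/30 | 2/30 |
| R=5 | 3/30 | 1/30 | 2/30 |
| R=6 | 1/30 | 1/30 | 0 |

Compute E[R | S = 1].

P(S = 1) = 11/30.
Σ R·P over the event = 2·(5/30) + 4·(2/30) + 5·(3/30) + 6·(1/30) = 13/10.
E[R | S = 1] = (13/10) / (11/30) = 39/11.

39/11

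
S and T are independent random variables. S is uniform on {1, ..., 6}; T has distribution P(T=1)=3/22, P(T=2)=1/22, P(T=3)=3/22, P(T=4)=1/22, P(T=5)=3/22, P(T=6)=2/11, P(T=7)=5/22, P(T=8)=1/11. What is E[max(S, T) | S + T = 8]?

99/17

P(S + T = 8) = 17/132.
Summing max(S,T)·P(x,y) over outcomes with S + T = 8 gives 3/4.
E[max(S, T) | S + T = 8] = (3/4) / (17/132) = 99/17.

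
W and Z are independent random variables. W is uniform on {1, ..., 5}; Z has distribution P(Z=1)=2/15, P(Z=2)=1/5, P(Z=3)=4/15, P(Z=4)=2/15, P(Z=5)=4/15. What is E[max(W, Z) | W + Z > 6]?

P(W + Z > 6) = 11/25.
Summing max(W,Z)·P(x,y) over outcomes with W + Z > 6 gives 157/75.
E[max(W, Z) | W + Z > 6] = (157/75) / (11/25) = 157/33.

157/33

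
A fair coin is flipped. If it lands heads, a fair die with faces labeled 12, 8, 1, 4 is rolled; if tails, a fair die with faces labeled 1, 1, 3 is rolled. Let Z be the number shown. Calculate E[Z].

95/24

E[Z | heads] = (12+8+1+4)/4 = 25/4.
E[Z | tails] = (1+1+3)/3 = 5/3.
By the law of total expectation,
E[Z] = (1/2)·(25/4) + (1/2)·(5/3) = 95/24.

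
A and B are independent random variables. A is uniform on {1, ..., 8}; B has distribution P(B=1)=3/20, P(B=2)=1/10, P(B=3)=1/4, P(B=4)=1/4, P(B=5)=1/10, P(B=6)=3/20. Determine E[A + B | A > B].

P(A > B) = 9/16.
Summing (A+B)·P(x,y) over outcomes with A > B gives 201/40.
E[A + B | A > B] = (201/40) / (9/16) = 134/15.

134/15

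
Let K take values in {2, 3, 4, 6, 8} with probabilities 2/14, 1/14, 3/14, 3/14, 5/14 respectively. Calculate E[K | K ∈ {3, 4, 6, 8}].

P(K ∈ {3, 4, 6, 8}) = 6/7.
Σ over the event: 3·1/14 + 4·3/14 + 6·3/14 + 8·5/14 = 73/14.
E[K | K ∈ {3, 4, 6, 8}] = (73/14) / (6/7) = 73/12.

73/12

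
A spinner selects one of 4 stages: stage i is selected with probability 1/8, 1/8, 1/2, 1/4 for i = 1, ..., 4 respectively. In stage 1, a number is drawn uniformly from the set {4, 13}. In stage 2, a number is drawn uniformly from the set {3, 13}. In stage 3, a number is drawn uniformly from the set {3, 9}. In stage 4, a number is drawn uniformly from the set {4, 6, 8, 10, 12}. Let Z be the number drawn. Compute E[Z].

E[Z | stage 1] = (4+13)/2 = 17/2.
E[Z | stage 2] = (3+13)/2 = 8.
E[Z | stage 3] = (3+9)/2 = 6.
E[Z | stage 4] = (4+6+8+10+12)/5 = 8.
By the law of total expectation,
E[Z] = (1/8)·(17/2) + (1/8)·(8) + (1/2)·(6) + (1/4)·(8) = 113/16.

113/16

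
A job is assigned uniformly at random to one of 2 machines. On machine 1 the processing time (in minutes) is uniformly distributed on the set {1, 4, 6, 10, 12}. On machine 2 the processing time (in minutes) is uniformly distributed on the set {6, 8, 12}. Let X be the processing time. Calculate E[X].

229/30

E[X | machine 1] = (1+4+6+10+12)/5 = 33/5.
E[X | machine 2] = (6+8+12)/3 = 26/3.
E[X] = (1/2)·(33/5) + (1/2)·(26/3) = 229/30.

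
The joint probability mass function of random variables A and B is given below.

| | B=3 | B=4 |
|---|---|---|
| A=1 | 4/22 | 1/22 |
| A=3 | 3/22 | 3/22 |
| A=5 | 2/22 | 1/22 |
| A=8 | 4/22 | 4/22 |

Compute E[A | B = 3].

P(B = 3) = 13/22.
Σ A·P over the event = 1·(4/22) + 3·(3/22) + 5·(2/22) + 8·(4/22) = 5/2.
E[A | B = 3] = (5/2) / (13/22) = 55/13.

55/13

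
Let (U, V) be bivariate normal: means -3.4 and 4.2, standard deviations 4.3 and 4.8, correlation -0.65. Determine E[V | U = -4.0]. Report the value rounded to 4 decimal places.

4.6353

The regression of V on U has slope ρ·σ_V/σ_U and passes through (μ_U, μ_V).
E[V | U=-4.0] = 4.2 + (-0.65)·(4.8/4.3)·(-4.0 − (-3.4)) = 4.2 + (-0.72558)·(-0.6) = 4.6353.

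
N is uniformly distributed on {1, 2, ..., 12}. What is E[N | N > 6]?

Given N > 6, N is equally likely to be any of {7, 8, 9, 10, 11, 12}.
E[N | N > 6] = (7 + 8 + 9 + 10 + 11 + 12) / 6 = 19/2.

19/2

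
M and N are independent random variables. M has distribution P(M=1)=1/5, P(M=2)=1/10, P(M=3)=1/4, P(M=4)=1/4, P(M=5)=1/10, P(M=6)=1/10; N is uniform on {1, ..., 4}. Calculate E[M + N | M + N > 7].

P(M + N > 7) = 3/16.
Summing (M+N)·P(x,y) over outcomes with M + N > 7 gives 8/5.
E[M + N | M + N > 7] = (8/5) / (3/16) = 128/15.

128/15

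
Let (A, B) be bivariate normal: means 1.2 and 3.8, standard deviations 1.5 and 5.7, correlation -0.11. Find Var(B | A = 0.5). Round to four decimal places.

The conditional variance in a bivariate normal is σ_B²(1 − ρ²), independent of x.
Var(B | A=0.5) = (5.7)²·(1 − (-0.11)²) = 32.49·0.9879 = 32.0969.

32.0969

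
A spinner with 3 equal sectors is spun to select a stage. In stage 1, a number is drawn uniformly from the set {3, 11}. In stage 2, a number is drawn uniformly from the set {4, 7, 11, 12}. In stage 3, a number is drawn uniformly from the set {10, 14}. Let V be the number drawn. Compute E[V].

55/6

E[V | stage 1] = (3+11)/2 = 7.
E[V | stage 2] = (4+7+11+12)/4 = 17/2.
E[V | stage 3] = (10+14)/2 = 12.
By the law of total expectation,
E[V] = (1/3)·(7) + (1/3)·(17/2) + (1/3)·(12) = 55/6.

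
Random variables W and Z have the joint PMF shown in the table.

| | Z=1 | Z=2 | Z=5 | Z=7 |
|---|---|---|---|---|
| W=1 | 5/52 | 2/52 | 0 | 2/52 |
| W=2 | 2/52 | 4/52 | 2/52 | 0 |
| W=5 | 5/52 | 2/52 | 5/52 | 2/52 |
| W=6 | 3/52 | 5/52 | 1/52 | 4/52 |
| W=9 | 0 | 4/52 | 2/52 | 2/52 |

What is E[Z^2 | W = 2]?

P(W = 2) = 2/13.
Σ Z^2·P over the event = 1·(2/52) + 4·(4/52) + 25·(2/52) = 17/13.
E[Z^2 | W = 2] = (17/13) / (2/13) = 17/2.

17/2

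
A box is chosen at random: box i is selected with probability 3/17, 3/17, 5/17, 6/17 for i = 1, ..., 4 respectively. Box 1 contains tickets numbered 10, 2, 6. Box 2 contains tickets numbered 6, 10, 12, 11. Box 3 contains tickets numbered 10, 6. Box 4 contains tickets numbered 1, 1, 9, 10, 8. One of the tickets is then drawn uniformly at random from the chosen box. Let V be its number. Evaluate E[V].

E[V | box 1] = (10+2+6)/3 = 6.
E[V | box 2] = (6+10+12+11)/4 = 39/4.
E[V | box 3] = (10+6)/2 = 8.
E[V | box 4] = (1+1+9+10+8)/5 = 29/5.
E[V] = (3/17)·(6) + (3/17)·(39/4) + (5/17)·(8) + (6/17)·(29/5) = 2441/340.

2441/340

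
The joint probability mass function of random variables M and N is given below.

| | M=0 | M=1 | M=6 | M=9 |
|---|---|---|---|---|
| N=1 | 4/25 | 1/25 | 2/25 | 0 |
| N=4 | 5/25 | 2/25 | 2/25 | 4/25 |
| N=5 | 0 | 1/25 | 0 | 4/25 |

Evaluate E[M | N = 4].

50/13

P(N = 4) = 13/25.
Summing M·P(M=x,N=y) over the conditioning event gives 2.
E[M | N = 4] = (2) / (13/25) = 50/13.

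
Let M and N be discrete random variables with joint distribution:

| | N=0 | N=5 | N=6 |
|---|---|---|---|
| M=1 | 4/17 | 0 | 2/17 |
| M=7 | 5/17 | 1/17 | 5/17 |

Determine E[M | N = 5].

7

P(N = 5) = 1/17.
Σ M·P over the event = 7·(1/17) = 7/17.
E[M | N = 5] = (7/17) / (1/17) = 7.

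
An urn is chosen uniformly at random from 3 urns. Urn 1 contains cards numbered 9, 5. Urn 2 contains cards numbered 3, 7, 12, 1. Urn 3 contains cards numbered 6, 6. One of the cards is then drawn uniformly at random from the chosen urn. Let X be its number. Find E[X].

25/4

E[X | urn 1] = (9+5)/2 = 7.
E[X | urn 2] = (3+7+12+1)/4 = 23/4.
E[X | urn 3] = (6+6)/2 = 6.
E[X] = (1/3)·(7) + (1/3)·(23/4) + (1/3)·(6) = 25/4.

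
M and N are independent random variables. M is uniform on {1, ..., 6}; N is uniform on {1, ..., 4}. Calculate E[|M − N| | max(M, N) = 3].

6/5

Outcomes with max(M, N) = 3: (1,3), (2,3), (3,1), (3,2), (3,3), each with probability 1/24.
E[|M − N| | max(M, N) = 3] = (2 + 1 + 2 + 1 + 0) / 5 = 6/5.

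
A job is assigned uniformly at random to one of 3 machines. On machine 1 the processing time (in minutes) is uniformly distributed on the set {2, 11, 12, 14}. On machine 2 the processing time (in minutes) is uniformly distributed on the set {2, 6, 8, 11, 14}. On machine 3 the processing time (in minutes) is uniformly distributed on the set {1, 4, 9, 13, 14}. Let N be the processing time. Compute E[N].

E[N | machine 1] = (2+11+12+14)/4 = 39/4.
E[N | machine 2] = (2+6+8+11+14)/5 = 41/5.
E[N | machine 3] = (1+4+9+13+14)/5 = 41/5.
E[N] = (1/3)·(39/4) + (1/3)·(41/5) + (1/3)·(41/5) = 523/60.

523/60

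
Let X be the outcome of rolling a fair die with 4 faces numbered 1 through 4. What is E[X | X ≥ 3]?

Given X ≥ 3, X is equally likely to be any of {3, 4}.
E[X | X ≥ 3] = (3 + 4) / 2 = 7/2.

7/2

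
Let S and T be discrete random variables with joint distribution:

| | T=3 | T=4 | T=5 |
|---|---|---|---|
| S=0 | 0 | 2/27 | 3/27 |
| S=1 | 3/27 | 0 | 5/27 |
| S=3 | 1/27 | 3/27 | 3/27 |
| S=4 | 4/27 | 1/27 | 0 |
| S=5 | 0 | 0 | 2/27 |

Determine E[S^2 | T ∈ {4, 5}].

125/19

P(T ∈ {4, 5}) = 19/27.
Σ S^2·P over the event = 0·(2/27) + 0·(3/27) + 1·(5/27) + 9·(3/27) + 9·(3/27) + 16·(1/27) + 25·(2/27) = 125/27.
E[S^2 | T ∈ {4, 5}] = (125/27) / (19/27) = 125/19.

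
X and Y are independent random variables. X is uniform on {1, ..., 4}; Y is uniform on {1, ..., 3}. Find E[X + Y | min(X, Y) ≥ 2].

Outcomes with min(X, Y) ≥ 2: (2,2), (2,3), (3,2), (3,3), (4,2), (4,3), each with probability 1/12.
E[X + Y | min(X, Y) ≥ 2] = (4 + 5 + 5 + 6 + 6 + 7) / 6 = 11/2.

11/2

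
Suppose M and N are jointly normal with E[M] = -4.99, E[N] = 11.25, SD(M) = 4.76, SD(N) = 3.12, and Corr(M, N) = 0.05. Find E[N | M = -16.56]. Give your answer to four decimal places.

10.8708

The regression of N on M has slope ρ·σ_N/σ_M and passes through (μ_M, μ_N).
E[N | M=-16.56] = 11.25 + (0.05)·(3.12/4.76)·(-16.56 − (-4.99)) = 11.25 + (0.032773)·(-11.57) = 10.8708.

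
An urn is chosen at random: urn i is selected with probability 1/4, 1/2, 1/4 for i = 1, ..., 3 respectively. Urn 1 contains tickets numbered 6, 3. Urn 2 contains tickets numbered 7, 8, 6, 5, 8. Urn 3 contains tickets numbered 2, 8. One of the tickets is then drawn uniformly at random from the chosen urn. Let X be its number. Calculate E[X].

231/40

E[X | urn 1] = (6+3)/2 = 9/2.
E[X | urn 2] = (7+8+6+5+8)/5 = 34/5.
E[X | urn 3] = (2+8)/2 = 5.
E[X] = (1/4)·(9/2) + (1/2)·(34/5) + (1/4)·(5) = 231/40.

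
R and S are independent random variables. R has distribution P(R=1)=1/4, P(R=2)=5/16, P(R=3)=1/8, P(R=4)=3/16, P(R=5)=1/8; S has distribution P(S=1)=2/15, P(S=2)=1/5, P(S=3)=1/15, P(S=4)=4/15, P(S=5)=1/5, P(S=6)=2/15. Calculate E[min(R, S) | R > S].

P(R > S) = 29/120.
Summing min(R,S)·P(x,y) over outcomes with R > S gives 113/240.
E[min(R, S) | R > S] = (113/240) / (29/120) = 113/58.

113/58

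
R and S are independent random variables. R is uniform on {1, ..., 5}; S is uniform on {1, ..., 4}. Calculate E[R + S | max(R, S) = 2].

10/3

P(max(R, S) = 2) = 3/20.
Summing (R+S)·P(x,y) over outcomes with max(R, S) = 2 gives 1/2.
E[R + S | max(R, S) = 2] = (1/2) / (3/20) = 10/3.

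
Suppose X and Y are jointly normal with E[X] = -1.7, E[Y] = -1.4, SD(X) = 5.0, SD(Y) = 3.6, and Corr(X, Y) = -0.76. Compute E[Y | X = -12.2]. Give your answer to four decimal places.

4.3456

For a bivariate normal, E[Y | X=x] = μ_Y + ρ·(σ_Y/σ_X)·(x − μ_X).
E[Y | X=-12.2] = -1.4 + (-0.76)·(3.6/5.0)·(-12.2 − (-1.7)) = -1.4 + (-0.5472)·(-10.5) = 4.3456.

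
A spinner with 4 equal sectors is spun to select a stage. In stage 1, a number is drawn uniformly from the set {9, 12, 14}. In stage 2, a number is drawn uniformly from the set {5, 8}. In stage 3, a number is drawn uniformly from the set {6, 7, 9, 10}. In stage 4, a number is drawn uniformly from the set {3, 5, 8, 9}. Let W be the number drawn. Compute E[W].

389/48

E[W | stage 1] = (9+12+14)/3 = 35/3.
E[W | stage 2] = (5+8)/2 = 13/2.
E[W | stage 3] = (6+7+9+10)/4 = 8.
E[W | stage 4] = (3+5+8+9)/4 = 25/4.
E[W] = (1/4)·(35/3) + (1/4)·(13/2) + (1/4)·(8) + (1/4)·(25/4) = 389/48.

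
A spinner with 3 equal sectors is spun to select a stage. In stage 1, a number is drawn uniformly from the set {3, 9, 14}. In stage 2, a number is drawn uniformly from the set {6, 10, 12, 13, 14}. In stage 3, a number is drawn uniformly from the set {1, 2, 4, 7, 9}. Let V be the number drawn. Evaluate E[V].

364/45

E[V | stage 1] = (3+9+14)/3 = 26/3.
E[V | stage 2] = (6+10+12+13+14)/5 = 11.
E[V | stage 3] = (1+2+4+7+9)/5 = 23/5.
By the law of total expectation,
E[V] = (1/3)·(26/3) + (1/3)·(11) + (1/3)·(23/5) = 364/45.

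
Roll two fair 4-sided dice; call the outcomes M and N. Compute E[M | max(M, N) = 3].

12/5

Outcomes with max(M, N) = 3: (1,3), (2,3), (3,1), (3,2), (3,3), each with probability 1/16.
E[M | max(M, N) = 3] = (1 + 2 + 3 + 3 + 3) / 5 = 12/5.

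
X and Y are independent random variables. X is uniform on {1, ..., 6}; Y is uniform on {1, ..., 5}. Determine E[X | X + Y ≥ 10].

Outcomes with X + Y ≥ 10: (5,5), (6,4), (6,5), each with probability 1/30.
E[X | X + Y ≥ 10] = (5 + 6 + 6) / 3 = 17/3.

17/3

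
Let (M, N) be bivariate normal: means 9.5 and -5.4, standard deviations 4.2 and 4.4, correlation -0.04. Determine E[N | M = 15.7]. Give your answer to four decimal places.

-5.6598

For a bivariate normal, E[N | M=x] = μ_N + ρ·(σ_N/σ_M)·(x − μ_M).
E[N | M=15.7] = -5.4 + (-0.04)·(4.4/4.2)·(15.7 − (9.5)) = -5.4 + (-0.041905)·(6.2) = -5.6598.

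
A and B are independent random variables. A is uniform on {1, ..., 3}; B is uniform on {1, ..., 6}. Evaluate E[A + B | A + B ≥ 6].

64/9

Outcomes with A + B ≥ 6: (1,5), (1,6), (2,4), (2,5), (2,6), (3,3), (3,4), (3,5), (3,6), each with probability 1/18.
E[A + B | A + B ≥ 6] = (6 + 7 + 6 + 7 + 8 + 6 + 7 + 8 + 9) / 9 = 64/9.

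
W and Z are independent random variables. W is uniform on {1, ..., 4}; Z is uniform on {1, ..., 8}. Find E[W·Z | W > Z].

Outcomes with W > Z: (2,1), (3,1), (3,2), (4,1), (4,2), (4,3), each with probability 1/32.
E[W·Z | W > Z] = (2 + 3 + 6 + 4 + 8 + 12) / 6 = 35/6.

35/6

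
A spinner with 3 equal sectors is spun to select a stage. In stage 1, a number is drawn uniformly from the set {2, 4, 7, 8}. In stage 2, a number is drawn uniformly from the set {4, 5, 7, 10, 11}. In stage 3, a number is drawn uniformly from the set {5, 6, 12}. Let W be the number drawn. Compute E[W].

1219/180

E[W | stage 1] = (2+4+7+8)/4 = 21/4.
E[W | stage 2] = (4+5+7+10+11)/5 = 37/5.
E[W | stage 3] = (5+6+12)/3 = 23/3.
By the law of total expectation,
E[W] = (1/3)·(21/4) + (1/3)·(37/5) + (1/3)·(23/3) = 1219/180.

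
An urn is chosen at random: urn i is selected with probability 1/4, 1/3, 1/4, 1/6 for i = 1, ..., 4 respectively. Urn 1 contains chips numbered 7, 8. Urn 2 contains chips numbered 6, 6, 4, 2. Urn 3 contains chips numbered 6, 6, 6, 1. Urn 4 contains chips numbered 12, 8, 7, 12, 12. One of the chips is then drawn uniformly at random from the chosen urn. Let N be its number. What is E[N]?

501/80

E[N | urn 1] = (7+8)/2 = 15/2.
E[N | urn 2] = (6+6+4+2)/4 = 9/2.
E[N | urn 3] = (6+6+6+1)/4 = 19/4.
E[N | urn 4] = (12+8+7+12+12)/5 = 51/5.
By the law of total expectation,
E[N] = (1/4)·(15/2) + (1/3)·(9/2) + (1/4)·(19/4) + (1/6)·(51/5) = 501/80.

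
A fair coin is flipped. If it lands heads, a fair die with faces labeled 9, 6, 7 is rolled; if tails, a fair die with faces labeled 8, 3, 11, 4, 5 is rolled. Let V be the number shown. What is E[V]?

E[V | heads] = (9+6+7)/3 = 22/3.
E[V | tails] = (8+3+11+4+5)/5 = 31/5.
E[V] = (1/2)·(22/3) + (1/2)·(31/5) = 203/30.

203/30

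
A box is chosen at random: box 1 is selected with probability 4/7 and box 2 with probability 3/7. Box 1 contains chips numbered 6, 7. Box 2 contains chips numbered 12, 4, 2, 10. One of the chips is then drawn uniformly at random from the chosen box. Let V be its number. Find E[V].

47/7

E[V | box 1] = (6+7)/2 = 13/2.
E[V | box 2] = (12+4+2+10)/4 = 7.
E[V] = (4/7)·(13/2) + (3/7)·(7) = 47/7.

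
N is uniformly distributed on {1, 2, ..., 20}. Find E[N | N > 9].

Given N > 9, N is equally likely to be any of {10, 11, 12, 13, 14, 15, 16, 17, 18, 19, 20}.
E[N | N > 9] = (10 + 11 + 12 + 13 + 14 + 15 + 16 + 17 + 18 + 19 + 20) / 11 = 15.

15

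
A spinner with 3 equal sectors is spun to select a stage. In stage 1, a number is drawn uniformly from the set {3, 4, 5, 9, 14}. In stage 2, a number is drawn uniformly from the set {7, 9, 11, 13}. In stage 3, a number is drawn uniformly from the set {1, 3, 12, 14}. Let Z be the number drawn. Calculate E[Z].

49/6

E[Z | stage 1] = (3+4+5+9+14)/5 = 7.
E[Z | stage 2] = (7+9+11+13)/4 = 10.
E[Z | stage 3] = (1+3+12+14)/4 = 15/2.
By the law of total expectation,
E[Z] = (1/3)·(7) + (1/3)·(10) + (1/3)·(15/2) = 49/6.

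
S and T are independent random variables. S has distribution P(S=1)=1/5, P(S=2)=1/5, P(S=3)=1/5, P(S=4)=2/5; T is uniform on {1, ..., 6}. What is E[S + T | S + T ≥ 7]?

57/7

P(S + T ≥ 7) = 7/15.
Summing (S+T)·P(x,y) over outcomes with S + T ≥ 7 gives 19/5.
E[S + T | S + T ≥ 7] = (19/5) / (7/15) = 57/7.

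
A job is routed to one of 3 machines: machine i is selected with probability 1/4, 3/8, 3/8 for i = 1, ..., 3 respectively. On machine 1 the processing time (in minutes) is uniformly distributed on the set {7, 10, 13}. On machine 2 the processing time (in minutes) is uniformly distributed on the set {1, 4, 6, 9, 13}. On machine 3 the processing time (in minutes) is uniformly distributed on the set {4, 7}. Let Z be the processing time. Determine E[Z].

E[Z | machine 1] = (7+10+13)/3 = 10.
E[Z | machine 2] = (1+4+6+9+13)/5 = 33/5.
E[Z | machine 3] = (4+7)/2 = 11/2.
E[Z] = (1/4)·(10) + (3/8)·(33/5) + (3/8)·(11/2) = 563/80.

563/80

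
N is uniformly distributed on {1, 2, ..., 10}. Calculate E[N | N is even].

6

Given N is even, N is equally likely to be any of {2, 4, 6, 8, 10}.
E[N | N is even] = (2 + 4 + 6 + 8 + 10) / 5 = 6.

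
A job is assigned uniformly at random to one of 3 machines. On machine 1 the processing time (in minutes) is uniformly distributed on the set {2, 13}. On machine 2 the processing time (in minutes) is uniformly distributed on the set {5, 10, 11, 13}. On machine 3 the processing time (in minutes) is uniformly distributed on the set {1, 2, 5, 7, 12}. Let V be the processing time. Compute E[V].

E[V | machine 1] = (2+13)/2 = 15/2.
E[V | machine 2] = (5+10+11+13)/4 = 39/4.
E[V | machine 3] = (1+2+5+7+12)/5 = 27/5.
By the law of total expectation,
E[V] = (1/3)·(15/2) + (1/3)·(39/4) + (1/3)·(27/5) = 151/20.

151/20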